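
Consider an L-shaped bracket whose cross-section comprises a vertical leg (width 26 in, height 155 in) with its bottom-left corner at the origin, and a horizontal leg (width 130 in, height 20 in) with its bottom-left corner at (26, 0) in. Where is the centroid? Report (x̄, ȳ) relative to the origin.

Part | A | x̄ᵢ | ȳᵢ | A·x̄ᵢ | A·ȳᵢ
vertical leg | 4030.00 | 13.00 | 77.50 | 52390.00 | 312325.00
horizontal leg | 2600.00 | 91.00 | 10.00 | 236600.00 | 26000.00
Σ | 6630.00 |  |  | 288990.00 | 338325.00
x̄ = 288990.00 / 6630.00 = 43.59 in
ȳ = 338325.00 / 6630.00 = 51.03 in

x̄ = 43.59 in, ȳ = 51.03 in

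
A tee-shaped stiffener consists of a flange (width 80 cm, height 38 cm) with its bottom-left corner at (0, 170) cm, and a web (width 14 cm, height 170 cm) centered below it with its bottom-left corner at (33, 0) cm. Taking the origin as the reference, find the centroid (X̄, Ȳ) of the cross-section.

X̄ = 40.00 cm, Ȳ = 143.33 cm

web: A = 14 × 170 = 2380.00, centroid at (40.00, 85.00).
flange: A = 80 × 38 = 3040.00, centroid at (40.00, 189.00).
ΣA = 5420.00 cm²
ΣAX̄ = (2380.00)(40.00) + (3040.00)(40.00) = 216800.00 cm³
ΣAȲ = (2380.00)(85.00) + (3040.00)(189.00) = 776860.00 cm³
X̄ = 216800.00 / 5420.00 = 40.00 cm
Ȳ = 776860.00 / 5420.00 = 143.33 cm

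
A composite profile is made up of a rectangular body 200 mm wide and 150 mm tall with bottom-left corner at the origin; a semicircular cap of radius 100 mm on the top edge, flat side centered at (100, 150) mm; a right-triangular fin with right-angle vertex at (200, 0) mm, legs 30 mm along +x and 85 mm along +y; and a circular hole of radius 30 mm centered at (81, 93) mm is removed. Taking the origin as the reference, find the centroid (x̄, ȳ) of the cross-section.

rectangular body: A = 200 × 150 = 30000.00, centroid at (100.00, 75.00).
semicircular top: A = ½π·100² = 15707.96, centroid at (100.00, 192.44).
triangular fin: A = ½·30·85 = 1275.00, centroid at (210.00, 28.33).
hole: A = −π·30² = -2827.43, centroid at (81.00, 93.00).
ΣA = 44155.53 mm², ΣAx̄ = 4609524.22 mm³, ΣAȳ = 5046034.85 mm³.
x̄ = 4609524.22/44155.53 = 104.39 mm; ȳ = 5046034.85/44155.53 = 114.28 mm.

x̄ = 104.39 mm, ȳ = 114.28 mm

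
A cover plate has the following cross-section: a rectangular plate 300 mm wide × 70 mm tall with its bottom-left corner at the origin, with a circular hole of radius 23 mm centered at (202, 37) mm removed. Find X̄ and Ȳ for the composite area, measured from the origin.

X̄ = 145.53 mm, Ȳ = 34.83 mm

Part | A | x̄ᵢ | ȳᵢ | A·x̄ᵢ | A·ȳᵢ
plate | 21000.00 | 150.00 | 35.00 | 3150000.00 | 735000.00
hole | -1661.90 | 202.00 | 37.00 | -335704.31 | -61490.39
Σ | 19338.10 |  |  | 2814295.69 | 673509.61
X̄ = 2814295.69 / 19338.10 = 145.53 mm
Ȳ = 673509.61 / 19338.10 = 34.83 mm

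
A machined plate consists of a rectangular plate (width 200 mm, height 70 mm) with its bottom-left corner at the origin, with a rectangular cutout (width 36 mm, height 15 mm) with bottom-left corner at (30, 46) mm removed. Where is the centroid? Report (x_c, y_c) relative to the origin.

x_c = 102.09 mm, y_c = 34.26 mm

plate: A = 200 × 70 = 14000.00, centroid at (100.00, 35.00).
hole: A = −(36 × 15) = -540.00, centroid at (48.00, 53.50).
ΣA = 13460.00 mm², ΣAx_c = 1374080.00 mm³, ΣAy_c = 461110.00 mm³.
x_c = 1374080.00/13460.00 = 102.09 mm; y_c = 461110.00/13460.00 = 34.26 mm.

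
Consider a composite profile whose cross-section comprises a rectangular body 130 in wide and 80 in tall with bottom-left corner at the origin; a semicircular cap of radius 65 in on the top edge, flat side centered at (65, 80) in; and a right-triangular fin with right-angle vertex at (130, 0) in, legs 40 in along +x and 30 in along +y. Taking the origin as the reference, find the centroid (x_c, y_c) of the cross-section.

x_c = 67.66 in, y_c = 64.41 in

Part | A | x̄ᵢ | ȳᵢ | A·x̄ᵢ | A·ȳᵢ
rectangular body | 10400.00 | 65.00 | 40.00 | 676000.00 | 416000.00
semicircular top | 6636.61 | 65.00 | 107.59 | 431379.94 | 714012.49
triangular fin | 600.00 | 143.33 | 10.00 | 86000.00 | 6000.00
Σ | 17636.61 |  |  | 1193379.94 | 1136012.49
x_c = 1193379.94 / 17636.61 = 67.66 in
y_c = 1136012.49 / 17636.61 = 64.41 in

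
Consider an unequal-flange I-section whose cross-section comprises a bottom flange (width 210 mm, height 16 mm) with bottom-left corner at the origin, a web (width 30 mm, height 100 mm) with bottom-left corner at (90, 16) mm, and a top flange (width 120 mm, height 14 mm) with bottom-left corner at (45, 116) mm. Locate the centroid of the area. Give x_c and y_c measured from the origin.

x_c = 105.00 mm, y_c = 53.67 mm

bottom flange: A = 210 × 16 = 3360.00, centroid at (105.00, 8.00).
web: A = 30 × 100 = 3000.00, centroid at (105.00, 66.00).
top flange: A = 120 × 14 = 1680.00, centroid at (105.00, 123.00).
ΣA = 8040.00 mm², ΣAx_c = 844200.00 mm³, ΣAy_c = 431520.00 mm³.
x_c = 844200.00/8040.00 = 105.00 mm; y_c = 431520.00/8040.00 = 53.67 mm.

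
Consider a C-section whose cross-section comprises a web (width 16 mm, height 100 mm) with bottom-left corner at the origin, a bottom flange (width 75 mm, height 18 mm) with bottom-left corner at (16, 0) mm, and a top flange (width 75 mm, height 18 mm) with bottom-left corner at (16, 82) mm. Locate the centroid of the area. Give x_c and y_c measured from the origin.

web: A = 16 × 100 = 1600.00, centroid at (8.00, 50.00).
bottom flange: A = 75 × 18 = 1350.00, centroid at (53.50, 9.00).
top flange: A = 75 × 18 = 1350.00, centroid at (53.50, 91.00).
ΣA = 4300.00 mm², ΣAx_c = 157250.00 mm³, ΣAy_c = 215000.00 mm³.
x_c = 157250.00/4300.00 = 36.57 mm; y_c = 215000.00/4300.00 = 50.00 mm.

x_c = 36.57 mm, y_c = 50.00 mm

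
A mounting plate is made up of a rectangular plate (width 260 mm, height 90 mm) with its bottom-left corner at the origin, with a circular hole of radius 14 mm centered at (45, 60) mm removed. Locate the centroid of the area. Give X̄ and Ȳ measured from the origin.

Part | A | x̄ᵢ | ȳᵢ | A·x̄ᵢ | A·ȳᵢ
plate | 23400.00 | 130.00 | 45.00 | 3042000.00 | 1053000.00
hole | -615.75 | 45.00 | 60.00 | -27708.85 | -36945.13
Σ | 22784.25 |  |  | 3014291.15 | 1016054.87
X̄ = 3014291.15 / 22784.25 = 132.30 mm
Ȳ = 1016054.87 / 22784.25 = 44.59 mm

X̄ = 132.30 mm, Ȳ = 44.59 mm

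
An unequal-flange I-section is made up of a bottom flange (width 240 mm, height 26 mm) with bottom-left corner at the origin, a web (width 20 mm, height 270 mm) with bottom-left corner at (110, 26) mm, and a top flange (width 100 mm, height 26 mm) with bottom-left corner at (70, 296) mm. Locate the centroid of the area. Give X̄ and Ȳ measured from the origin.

X̄ = 120.00 mm, Ȳ = 123.17 mm

bottom flange: A = 240 × 26 = 6240.00, centroid at (120.00, 13.00).
web: A = 20 × 270 = 5400.00, centroid at (120.00, 161.00).
top flange: A = 100 × 26 = 2600.00, centroid at (120.00, 309.00).
ΣA = 14240.00 mm², ΣAX̄ = 1708800.00 mm³, ΣAȲ = 1753920.00 mm³.
X̄ = 1708800.00/14240.00 = 120.00 mm; Ȳ = 1753920.00/14240.00 = 123.17 mm.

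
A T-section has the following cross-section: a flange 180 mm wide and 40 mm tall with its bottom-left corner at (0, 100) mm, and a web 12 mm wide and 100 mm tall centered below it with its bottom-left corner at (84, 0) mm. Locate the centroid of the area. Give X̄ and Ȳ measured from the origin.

X̄ = 90.00 mm, Ȳ = 110.00 mm

web: A = 12 × 100 = 1200.00, centroid at (90.00, 50.00).
flange: A = 180 × 40 = 7200.00, centroid at (90.00, 120.00).
ΣA = 8400.00 mm²
ΣAX̄ = (1200.00)(90.00) + (7200.00)(90.00) = 756000.00 mm³
ΣAȲ = (1200.00)(50.00) + (7200.00)(120.00) = 924000.00 mm³
X̄ = 756000.00 / 8400.00 = 90.00 mm
Ȳ = 924000.00 / 8400.00 = 110.00 mm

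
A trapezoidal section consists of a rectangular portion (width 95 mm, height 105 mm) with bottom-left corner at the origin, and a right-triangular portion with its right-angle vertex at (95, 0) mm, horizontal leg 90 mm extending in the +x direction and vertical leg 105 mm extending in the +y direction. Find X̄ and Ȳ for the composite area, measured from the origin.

X̄ = 72.41 mm, Ȳ = 46.88 mm

rectangular portion: A = 95 × 105 = 9975.00, centroid at (47.50, 52.50).
triangular portion: A = ½·90·105 = 4725.00, centroid at (125.00, 35.00).
ΣA = 14700.00 mm²
ΣAX̄ = (9975.00)(47.50) + (4725.00)(125.00) = 1064437.50 mm³
ΣAȲ = (9975.00)(52.50) + (4725.00)(35.00) = 689062.50 mm³
X̄ = 1064437.50 / 14700.00 = 72.41 mm
Ȳ = 689062.50 / 14700.00 = 46.88 mm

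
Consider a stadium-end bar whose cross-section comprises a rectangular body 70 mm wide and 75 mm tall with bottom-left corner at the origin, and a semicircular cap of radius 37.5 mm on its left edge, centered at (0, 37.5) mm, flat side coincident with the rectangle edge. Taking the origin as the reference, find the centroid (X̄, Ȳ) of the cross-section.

rectangular body: A = 70 × 75 = 5250.00, centroid at (35.00, 37.50).
semicircular end: A = ½π·37.5² = 2208.93, centroid at (-15.92, 37.50).
ΣA = 7458.93 mm²
ΣAX̄ = (5250.00)(35.00) + (2208.93)(-15.92) = 148593.75 mm³
ΣAȲ = (5250.00)(37.50) + (2208.93)(37.50) = 279709.96 mm³
X̄ = 148593.75 / 7458.93 = 19.92 mm
Ȳ = 279709.96 / 7458.93 = 37.50 mm

X̄ = 19.92 mm, Ȳ = 37.50 mm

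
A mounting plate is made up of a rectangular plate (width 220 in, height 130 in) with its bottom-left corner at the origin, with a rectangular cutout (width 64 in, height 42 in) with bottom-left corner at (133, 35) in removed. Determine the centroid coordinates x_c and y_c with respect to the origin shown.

x_c = 104.29 in, y_c = 65.93 in

plate: A = 220 × 130 = 28600.00, centroid at (110.00, 65.00).
hole: A = −(64 × 42) = -2688.00, centroid at (165.00, 56.00).
ΣA = 25912.00 in²
ΣAx_c = (28600.00)(110.00) + (-2688.00)(165.00) = 2702480.00 in³
ΣAy_c = (28600.00)(65.00) + (-2688.00)(56.00) = 1708472.00 in³
x_c = 2702480.00 / 25912.00 = 104.29 in
y_c = 1708472.00 / 25912.00 = 65.93 in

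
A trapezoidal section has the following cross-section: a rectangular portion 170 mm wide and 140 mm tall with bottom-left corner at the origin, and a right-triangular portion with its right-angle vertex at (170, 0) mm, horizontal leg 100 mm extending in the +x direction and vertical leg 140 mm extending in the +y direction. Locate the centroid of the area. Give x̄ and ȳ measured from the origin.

x̄ = 111.89 mm, ȳ = 64.70 mm

rectangular portion: A = 170 × 140 = 23800.00, centroid at (85.00, 70.00).
triangular portion: A = ½·100·140 = 7000.00, centroid at (203.33, 46.67).
ΣA = 30800.00 mm²
ΣAx̄ = (23800.00)(85.00) + (7000.00)(203.33) = 3446333.33 mm³
ΣAȳ = (23800.00)(70.00) + (7000.00)(46.67) = 1992666.67 mm³
x̄ = 3446333.33 / 30800.00 = 111.89 mm
ȳ = 1992666.67 / 30800.00 = 64.70 mm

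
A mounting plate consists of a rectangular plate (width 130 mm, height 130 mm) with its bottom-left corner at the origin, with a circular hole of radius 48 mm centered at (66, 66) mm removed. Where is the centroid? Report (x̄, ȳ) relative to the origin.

x̄ = 64.25 mm, ȳ = 64.25 mm

plate: A = 130 × 130 = 16900.00, centroid at (65.00, 65.00).
hole: A = −π·48² = -7238.23, centroid at (66.00, 66.00).
ΣA = 9661.77 mm², ΣAx̄ = 620776.85 mm³, ΣAȳ = 620776.85 mm³.
x̄ = 620776.85/9661.77 = 64.25 mm; ȳ = 620776.85/9661.77 = 64.25 mm.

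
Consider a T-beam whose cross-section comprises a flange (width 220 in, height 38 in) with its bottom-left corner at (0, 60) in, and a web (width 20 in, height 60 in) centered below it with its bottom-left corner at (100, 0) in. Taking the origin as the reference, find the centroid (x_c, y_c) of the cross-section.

x_c = 110.00 in, y_c = 72.85 in

web: A = 20 × 60 = 1200.00, centroid at (110.00, 30.00).
flange: A = 220 × 38 = 8360.00, centroid at (110.00, 79.00).
ΣA = 9560.00 in², ΣAx_c = 1051600.00 in³, ΣAy_c = 696440.00 in³.
x_c = 1051600.00/9560.00 = 110.00 in; y_c = 696440.00/9560.00 = 72.85 in.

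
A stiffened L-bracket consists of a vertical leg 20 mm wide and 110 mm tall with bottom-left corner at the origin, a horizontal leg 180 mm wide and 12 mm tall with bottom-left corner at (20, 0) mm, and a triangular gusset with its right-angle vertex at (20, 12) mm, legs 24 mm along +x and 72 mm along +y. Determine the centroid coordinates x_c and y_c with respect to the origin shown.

Part | A | x̄ᵢ | ȳᵢ | A·x̄ᵢ | A·ȳᵢ
vertical leg | 2200.00 | 10.00 | 55.00 | 22000.00 | 121000.00
horizontal leg | 2160.00 | 110.00 | 6.00 | 237600.00 | 12960.00
gusset | 864.00 | 28.00 | 36.00 | 24192.00 | 31104.00
Σ | 5224.00 |  |  | 283792.00 | 165064.00
x_c = 283792.00 / 5224.00 = 54.32 mm
y_c = 165064.00 / 5224.00 = 31.60 mm

x_c = 54.32 mm, y_c = 31.60 mm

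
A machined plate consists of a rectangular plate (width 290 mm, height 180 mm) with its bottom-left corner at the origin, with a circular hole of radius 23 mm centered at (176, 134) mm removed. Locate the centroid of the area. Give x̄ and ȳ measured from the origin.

x̄ = 143.98 mm, ȳ = 88.55 mm

plate: A = 290 × 180 = 52200.00, centroid at (145.00, 90.00).
hole: A = −π·23² = -1661.90, centroid at (176.00, 134.00).
ΣA = 50538.10 mm², ΣAx̄ = 7276505.16 mm³, ΣAȳ = 4475305.06 mm³.
x̄ = 7276505.16/50538.10 = 143.98 mm; ȳ = 4475305.06/50538.10 = 88.55 mm.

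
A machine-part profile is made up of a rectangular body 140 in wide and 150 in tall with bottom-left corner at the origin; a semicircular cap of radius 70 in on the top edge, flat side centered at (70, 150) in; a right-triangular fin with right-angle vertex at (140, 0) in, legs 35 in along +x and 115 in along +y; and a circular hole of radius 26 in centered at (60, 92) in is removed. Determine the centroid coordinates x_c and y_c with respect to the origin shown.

x_c = 76.49 in, y_c = 99.35 in

rectangular body: A = 140 × 150 = 21000.00, centroid at (70.00, 75.00).
semicircular top: A = ½π·70² = 7696.90, centroid at (70.00, 179.71).
triangular fin: A = ½·35·115 = 2012.50, centroid at (151.67, 38.33).
hole: A = −π·26² = -2123.72, centroid at (60.00, 92.00).
ΣA = 28585.69 in²
ΣAx_c = (21000.00)(70.00) + (7696.90)(70.00) + (2012.50)(151.67) + (-2123.72)(60.00) = 2186589.31 in³
ΣAy_c = (21000.00)(75.00) + (7696.90)(179.71) + (2012.50)(38.33) + (-2123.72)(92.00) = 2839965.87 in³
x_c = 2186589.31 / 28585.69 = 76.49 in
y_c = 2839965.87 / 28585.69 = 99.35 in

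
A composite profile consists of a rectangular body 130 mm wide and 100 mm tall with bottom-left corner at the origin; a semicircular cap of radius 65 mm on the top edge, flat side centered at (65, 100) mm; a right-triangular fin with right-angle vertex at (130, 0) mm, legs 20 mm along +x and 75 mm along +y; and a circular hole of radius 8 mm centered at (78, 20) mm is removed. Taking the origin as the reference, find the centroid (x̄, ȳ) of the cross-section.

x̄ = 67.53 mm, ȳ = 74.88 mm

Part | A | x̄ᵢ | ȳᵢ | A·x̄ᵢ | A·ȳᵢ
rectangular body | 13000.00 | 65.00 | 50.00 | 845000.00 | 650000.00
semicircular top | 6636.61 | 65.00 | 127.59 | 431379.94 | 846744.78
triangular fin | 750.00 | 136.67 | 25.00 | 102500.00 | 18750.00
hole | -201.06 | 78.00 | 20.00 | -15682.83 | -4021.24
Σ | 20185.55 |  |  | 1363197.11 | 1511473.54
x̄ = 1363197.11 / 20185.55 = 67.53 mm
ȳ = 1511473.54 / 20185.55 = 74.88 mm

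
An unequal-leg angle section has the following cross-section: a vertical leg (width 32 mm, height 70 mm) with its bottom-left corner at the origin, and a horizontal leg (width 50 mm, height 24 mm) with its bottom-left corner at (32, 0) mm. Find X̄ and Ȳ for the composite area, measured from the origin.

X̄ = 30.30 mm, Ȳ = 26.98 mm

Part | A | x̄ᵢ | ȳᵢ | A·x̄ᵢ | A·ȳᵢ
vertical leg | 2240.00 | 16.00 | 35.00 | 35840.00 | 78400.00
horizontal leg | 1200.00 | 57.00 | 12.00 | 68400.00 | 14400.00
Σ | 3440.00 |  |  | 104240.00 | 92800.00
X̄ = 104240.00 / 3440.00 = 30.30 mm
Ȳ = 92800.00 / 3440.00 = 26.98 mm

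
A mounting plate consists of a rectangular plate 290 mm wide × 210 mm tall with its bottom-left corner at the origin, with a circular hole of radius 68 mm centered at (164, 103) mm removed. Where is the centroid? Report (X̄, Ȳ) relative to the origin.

plate: A = 290 × 210 = 60900.00, centroid at (145.00, 105.00).
hole: A = −π·68² = -14526.72, centroid at (164.00, 103.00).
ΣA = 46373.28 mm², ΣAX̄ = 6448117.19 mm³, ΣAȲ = 4898247.38 mm³.
X̄ = 6448117.19/46373.28 = 139.05 mm; Ȳ = 4898247.38/46373.28 = 105.63 mm.

X̄ = 139.05 mm, Ȳ = 105.63 mm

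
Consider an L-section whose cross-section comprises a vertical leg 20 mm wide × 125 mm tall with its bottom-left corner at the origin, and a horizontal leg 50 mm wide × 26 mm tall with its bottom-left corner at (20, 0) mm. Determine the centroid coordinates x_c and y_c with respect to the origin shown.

x_c = 21.97 mm, y_c = 45.57 mm

Part | A | x̄ᵢ | ȳᵢ | A·x̄ᵢ | A·ȳᵢ
vertical leg | 2500.00 | 10.00 | 62.50 | 25000.00 | 156250.00
horizontal leg | 1300.00 | 45.00 | 13.00 | 58500.00 | 16900.00
Σ | 3800.00 |  |  | 83500.00 | 173150.00
x_c = 83500.00 / 3800.00 = 21.97 mm
y_c = 173150.00 / 3800.00 = 45.57 mm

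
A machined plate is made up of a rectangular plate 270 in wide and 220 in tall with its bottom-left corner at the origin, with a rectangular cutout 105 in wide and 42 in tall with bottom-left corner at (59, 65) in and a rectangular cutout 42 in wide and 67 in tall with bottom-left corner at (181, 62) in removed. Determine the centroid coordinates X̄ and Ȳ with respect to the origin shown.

X̄ = 133.37 in, Ȳ = 112.81 in

plate: A = 270 × 220 = 59400.00, centroid at (135.00, 110.00).
hole 1: A = −(105 × 42) = -4410.00, centroid at (111.50, 86.00).
hole 2: A = −(42 × 67) = -2814.00, centroid at (202.00, 95.50).
ΣA = 52176.00 in², ΣAX̄ = 6958857.00 in³, ΣAȲ = 5886003.00 in³.
X̄ = 6958857.00/52176.00 = 133.37 in; Ȳ = 5886003.00/52176.00 = 112.81 in.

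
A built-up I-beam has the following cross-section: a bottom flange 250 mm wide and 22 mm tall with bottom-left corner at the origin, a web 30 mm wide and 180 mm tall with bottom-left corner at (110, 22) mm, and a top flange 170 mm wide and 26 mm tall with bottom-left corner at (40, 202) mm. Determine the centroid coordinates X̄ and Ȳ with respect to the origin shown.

bottom flange: A = 250 × 22 = 5500.00, centroid at (125.00, 11.00).
web: A = 30 × 180 = 5400.00, centroid at (125.00, 112.00).
top flange: A = 170 × 26 = 4420.00, centroid at (125.00, 215.00).
ΣA = 15320.00 mm²
ΣAX̄ = (5500.00)(125.00) + (5400.00)(125.00) + (4420.00)(125.00) = 1915000.00 mm³
ΣAȲ = (5500.00)(11.00) + (5400.00)(112.00) + (4420.00)(215.00) = 1615600.00 mm³
X̄ = 1915000.00 / 15320.00 = 125.00 mm
Ȳ = 1615600.00 / 15320.00 = 105.46 mm

X̄ = 125.00 mm, Ȳ = 105.46 mm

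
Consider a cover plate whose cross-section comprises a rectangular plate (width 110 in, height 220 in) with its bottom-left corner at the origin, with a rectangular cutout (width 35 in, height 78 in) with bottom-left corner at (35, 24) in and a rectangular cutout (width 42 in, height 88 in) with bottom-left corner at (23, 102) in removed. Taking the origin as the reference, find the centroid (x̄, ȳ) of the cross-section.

x̄ = 57.67 in, ȳ = 109.73 in

plate: A = 110 × 220 = 24200.00, centroid at (55.00, 110.00).
hole 1: A = −(35 × 78) = -2730.00, centroid at (52.50, 63.00).
hole 2: A = −(42 × 88) = -3696.00, centroid at (44.00, 146.00).
ΣA = 17774.00 in²
ΣAx̄ = (24200.00)(55.00) + (-2730.00)(52.50) + (-3696.00)(44.00) = 1025051.00 in³
ΣAȳ = (24200.00)(110.00) + (-2730.00)(63.00) + (-3696.00)(146.00) = 1950394.00 in³
x̄ = 1025051.00 / 17774.00 = 57.67 in
ȳ = 1950394.00 / 17774.00 = 109.73 in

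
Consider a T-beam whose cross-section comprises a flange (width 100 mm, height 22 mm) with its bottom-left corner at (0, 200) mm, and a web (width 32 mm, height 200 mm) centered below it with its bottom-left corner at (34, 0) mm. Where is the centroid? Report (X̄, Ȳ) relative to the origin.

Part | A | x̄ᵢ | ȳᵢ | A·x̄ᵢ | A·ȳᵢ
web | 6400.00 | 50.00 | 100.00 | 320000.00 | 640000.00
flange | 2200.00 | 50.00 | 211.00 | 110000.00 | 464200.00
Σ | 8600.00 |  |  | 430000.00 | 1104200.00
X̄ = 430000.00 / 8600.00 = 50.00 mm
Ȳ = 1104200.00 / 8600.00 = 128.40 mm

X̄ = 50.00 mm, Ȳ = 128.40 mm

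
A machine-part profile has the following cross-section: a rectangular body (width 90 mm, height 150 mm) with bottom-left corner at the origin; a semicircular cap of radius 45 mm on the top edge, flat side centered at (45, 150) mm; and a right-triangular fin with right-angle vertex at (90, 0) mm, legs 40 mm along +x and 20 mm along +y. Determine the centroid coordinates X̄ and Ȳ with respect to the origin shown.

rectangular body: A = 90 × 150 = 13500.00, centroid at (45.00, 75.00).
semicircular top: A = ½π·45² = 3180.86, centroid at (45.00, 169.10).
triangular fin: A = ½·40·20 = 400.00, centroid at (103.33, 6.67).
ΣA = 17080.86 mm², ΣAX̄ = 791972.15 mm³, ΣAȲ = 1553046.05 mm³.
X̄ = 791972.15/17080.86 = 46.37 mm; Ȳ = 1553046.05/17080.86 = 90.92 mm.

X̄ = 46.37 mm, Ȳ = 90.92 mm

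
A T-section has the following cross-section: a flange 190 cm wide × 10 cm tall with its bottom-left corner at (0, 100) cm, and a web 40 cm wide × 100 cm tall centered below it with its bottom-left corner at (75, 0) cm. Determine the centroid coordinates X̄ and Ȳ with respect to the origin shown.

web: A = 40 × 100 = 4000.00, centroid at (95.00, 50.00).
flange: A = 190 × 10 = 1900.00, centroid at (95.00, 105.00).
ΣA = 5900.00 cm², ΣAX̄ = 560500.00 cm³, ΣAȲ = 399500.00 cm³.
X̄ = 560500.00/5900.00 = 95.00 cm; Ȳ = 399500.00/5900.00 = 67.71 cm.

X̄ = 95.00 cm, Ȳ = 67.71 cm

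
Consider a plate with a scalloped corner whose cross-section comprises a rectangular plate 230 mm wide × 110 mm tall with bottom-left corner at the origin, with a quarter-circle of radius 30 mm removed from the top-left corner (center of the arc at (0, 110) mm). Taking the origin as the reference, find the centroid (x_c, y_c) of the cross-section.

x_c = 117.94 mm, y_c = 53.79 mm

plate: A = 230 × 110 = 25300.00, centroid at (115.00, 55.00).
removed quarter-circle: A = −¼π·30² = -706.86, centroid at (12.73, 97.27).
ΣA = 24593.14 mm²
ΣAx_c = (25300.00)(115.00) + (-706.86)(12.73) = 2900500.00 mm³
ΣAy_c = (25300.00)(55.00) + (-706.86)(97.27) = 1322745.58 mm³
x_c = 2900500.00 / 24593.14 = 117.94 mm
y_c = 1322745.58 / 24593.14 = 53.79 mm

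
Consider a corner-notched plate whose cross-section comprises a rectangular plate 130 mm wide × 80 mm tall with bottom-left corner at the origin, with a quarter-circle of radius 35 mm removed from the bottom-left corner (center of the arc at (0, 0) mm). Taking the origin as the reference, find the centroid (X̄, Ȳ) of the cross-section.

plate: A = 130 × 80 = 10400.00, centroid at (65.00, 40.00).
removed quarter-circle: A = −¼π·35² = -962.11, centroid at (14.85, 14.85).
ΣA = 9437.89 mm², ΣAX̄ = 661708.33 mm³, ΣAȲ = 401708.33 mm³.
X̄ = 661708.33/9437.89 = 70.11 mm; Ȳ = 401708.33/9437.89 = 42.56 mm.

X̄ = 70.11 mm, Ȳ = 42.56 mm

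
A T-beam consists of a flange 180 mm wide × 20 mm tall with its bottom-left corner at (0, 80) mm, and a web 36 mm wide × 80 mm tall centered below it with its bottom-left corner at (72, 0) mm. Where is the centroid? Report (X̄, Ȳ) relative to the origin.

X̄ = 90.00 mm, Ȳ = 67.78 mm

Part | A | x̄ᵢ | ȳᵢ | A·x̄ᵢ | A·ȳᵢ
web | 2880.00 | 90.00 | 40.00 | 259200.00 | 115200.00
flange | 3600.00 | 90.00 | 90.00 | 324000.00 | 324000.00
Σ | 6480.00 |  |  | 583200.00 | 439200.00
X̄ = 583200.00 / 6480.00 = 90.00 mm
Ȳ = 439200.00 / 6480.00 = 67.78 mm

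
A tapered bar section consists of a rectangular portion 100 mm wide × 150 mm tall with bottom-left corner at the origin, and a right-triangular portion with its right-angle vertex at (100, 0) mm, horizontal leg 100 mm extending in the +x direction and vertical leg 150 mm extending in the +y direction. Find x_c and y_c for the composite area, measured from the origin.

x_c = 77.78 mm, y_c = 66.67 mm

Part | A | x̄ᵢ | ȳᵢ | A·x̄ᵢ | A·ȳᵢ
rectangular portion | 15000.00 | 50.00 | 75.00 | 750000.00 | 1125000.00
triangular portion | 7500.00 | 133.33 | 50.00 | 1000000.00 | 375000.00
Σ | 22500.00 |  |  | 1750000.00 | 1500000.00
x_c = 1750000.00 / 22500.00 = 77.78 mm
y_c = 1500000.00 / 22500.00 = 66.67 mm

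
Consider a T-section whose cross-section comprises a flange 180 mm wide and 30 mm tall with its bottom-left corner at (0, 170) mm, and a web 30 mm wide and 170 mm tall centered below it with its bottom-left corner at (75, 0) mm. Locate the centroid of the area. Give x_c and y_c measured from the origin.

web: A = 30 × 170 = 5100.00, centroid at (90.00, 85.00).
flange: A = 180 × 30 = 5400.00, centroid at (90.00, 185.00).
ΣA = 10500.00 mm², ΣAx_c = 945000.00 mm³, ΣAy_c = 1432500.00 mm³.
x_c = 945000.00/10500.00 = 90.00 mm; y_c = 1432500.00/10500.00 = 136.43 mm.

x_c = 90.00 mm, y_c = 136.43 mm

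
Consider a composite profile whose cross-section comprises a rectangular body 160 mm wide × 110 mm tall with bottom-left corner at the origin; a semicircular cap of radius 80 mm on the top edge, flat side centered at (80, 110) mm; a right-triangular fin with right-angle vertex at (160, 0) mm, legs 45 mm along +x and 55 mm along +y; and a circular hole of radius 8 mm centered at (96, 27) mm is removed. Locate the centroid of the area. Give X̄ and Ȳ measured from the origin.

rectangular body: A = 160 × 110 = 17600.00, centroid at (80.00, 55.00).
semicircular top: A = ½π·80² = 10053.10, centroid at (80.00, 143.95).
triangular fin: A = ½·45·55 = 1237.50, centroid at (175.00, 18.33).
hole: A = −π·8² = -201.06, centroid at (96.00, 27.00).
ΣA = 28689.53 mm², ΣAX̄ = 2409508.27 mm³, ΣAȲ = 2432432.78 mm³.
X̄ = 2409508.27/28689.53 = 83.99 mm; Ȳ = 2432432.78/28689.53 = 84.78 mm.

X̄ = 83.99 mm, Ȳ = 84.78 mm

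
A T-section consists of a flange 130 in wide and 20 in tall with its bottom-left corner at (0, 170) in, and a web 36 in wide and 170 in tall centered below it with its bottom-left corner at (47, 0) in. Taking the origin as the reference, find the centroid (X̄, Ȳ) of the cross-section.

X̄ = 65.00 in, Ȳ = 113.33 in

web: A = 36 × 170 = 6120.00, centroid at (65.00, 85.00).
flange: A = 130 × 20 = 2600.00, centroid at (65.00, 180.00).
ΣA = 8720.00 in²
ΣAX̄ = (6120.00)(65.00) + (2600.00)(65.00) = 566800.00 in³
ΣAȲ = (6120.00)(85.00) + (2600.00)(180.00) = 988200.00 in³
X̄ = 566800.00 / 8720.00 = 65.00 in
Ȳ = 988200.00 / 8720.00 = 113.33 in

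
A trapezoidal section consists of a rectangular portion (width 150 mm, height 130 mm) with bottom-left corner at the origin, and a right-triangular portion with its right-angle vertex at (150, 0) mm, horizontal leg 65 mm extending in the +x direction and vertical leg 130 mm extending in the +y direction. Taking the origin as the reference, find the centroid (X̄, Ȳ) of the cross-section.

X̄ = 92.21 mm, Ȳ = 61.14 mm

rectangular portion: A = 150 × 130 = 19500.00, centroid at (75.00, 65.00).
triangular portion: A = ½·65·130 = 4225.00, centroid at (171.67, 43.33).
ΣA = 23725.00 mm²
ΣAX̄ = (19500.00)(75.00) + (4225.00)(171.67) = 2187791.67 mm³
ΣAȲ = (19500.00)(65.00) + (4225.00)(43.33) = 1450583.33 mm³
X̄ = 2187791.67 / 23725.00 = 92.21 mm
Ȳ = 1450583.33 / 23725.00 = 61.14 mm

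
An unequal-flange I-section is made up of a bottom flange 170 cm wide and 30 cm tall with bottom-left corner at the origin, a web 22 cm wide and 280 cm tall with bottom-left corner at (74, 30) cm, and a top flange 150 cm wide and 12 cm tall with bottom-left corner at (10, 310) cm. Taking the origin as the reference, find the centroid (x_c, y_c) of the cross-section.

x_c = 85.00 cm, y_c = 129.59 cm

bottom flange: A = 170 × 30 = 5100.00, centroid at (85.00, 15.00).
web: A = 22 × 280 = 6160.00, centroid at (85.00, 170.00).
top flange: A = 150 × 12 = 1800.00, centroid at (85.00, 316.00).
ΣA = 13060.00 cm²
ΣAx_c = (5100.00)(85.00) + (6160.00)(85.00) + (1800.00)(85.00) = 1110100.00 cm³
ΣAy_c = (5100.00)(15.00) + (6160.00)(170.00) + (1800.00)(316.00) = 1692500.00 cm³
x_c = 1110100.00 / 13060.00 = 85.00 cm
y_c = 1692500.00 / 13060.00 = 129.59 cm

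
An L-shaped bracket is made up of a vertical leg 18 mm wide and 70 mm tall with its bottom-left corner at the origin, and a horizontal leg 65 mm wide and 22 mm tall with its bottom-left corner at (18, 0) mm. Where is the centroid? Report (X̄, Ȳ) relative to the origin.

X̄ = 31.06 mm, Ȳ = 22.24 mm

Part | A | x̄ᵢ | ȳᵢ | A·x̄ᵢ | A·ȳᵢ
vertical leg | 1260.00 | 9.00 | 35.00 | 11340.00 | 44100.00
horizontal leg | 1430.00 | 50.50 | 11.00 | 72215.00 | 15730.00
Σ | 2690.00 |  |  | 83555.00 | 59830.00
X̄ = 83555.00 / 2690.00 = 31.06 mm
Ȳ = 59830.00 / 2690.00 = 22.24 mm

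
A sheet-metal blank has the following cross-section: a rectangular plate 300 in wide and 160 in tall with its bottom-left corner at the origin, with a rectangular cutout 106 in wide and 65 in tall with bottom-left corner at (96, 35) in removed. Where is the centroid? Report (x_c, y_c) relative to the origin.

plate: A = 300 × 160 = 48000.00, centroid at (150.00, 80.00).
hole: A = −(106 × 65) = -6890.00, centroid at (149.00, 67.50).
ΣA = 41110.00 in², ΣAx_c = 6173390.00 in³, ΣAy_c = 3374925.00 in³.
x_c = 6173390.00/41110.00 = 150.17 in; y_c = 3374925.00/41110.00 = 82.09 in.

x_c = 150.17 in, y_c = 82.09 in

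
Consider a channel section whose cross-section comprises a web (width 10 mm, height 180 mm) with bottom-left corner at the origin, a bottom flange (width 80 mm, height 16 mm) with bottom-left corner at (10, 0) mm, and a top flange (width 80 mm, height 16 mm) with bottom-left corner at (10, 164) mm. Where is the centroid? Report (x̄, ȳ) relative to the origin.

x̄ = 31.42 mm, ȳ = 90.00 mm

web: A = 10 × 180 = 1800.00, centroid at (5.00, 90.00).
bottom flange: A = 80 × 16 = 1280.00, centroid at (50.00, 8.00).
top flange: A = 80 × 16 = 1280.00, centroid at (50.00, 172.00).
ΣA = 4360.00 mm², ΣAx̄ = 137000.00 mm³, ΣAȳ = 392400.00 mm³.
x̄ = 137000.00/4360.00 = 31.42 mm; ȳ = 392400.00/4360.00 = 90.00 mm.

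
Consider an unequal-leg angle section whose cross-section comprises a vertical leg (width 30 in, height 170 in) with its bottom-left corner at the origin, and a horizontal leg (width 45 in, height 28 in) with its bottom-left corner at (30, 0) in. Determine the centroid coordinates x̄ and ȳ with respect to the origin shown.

vertical leg: A = 30 × 170 = 5100.00, centroid at (15.00, 85.00).
horizontal leg: A = 45 × 28 = 1260.00, centroid at (52.50, 14.00).
ΣA = 6360.00 in², ΣAx̄ = 142650.00 in³, ΣAȳ = 451140.00 in³.
x̄ = 142650.00/6360.00 = 22.43 in; ȳ = 451140.00/6360.00 = 70.93 in.

x̄ = 22.43 in, ȳ = 70.93 in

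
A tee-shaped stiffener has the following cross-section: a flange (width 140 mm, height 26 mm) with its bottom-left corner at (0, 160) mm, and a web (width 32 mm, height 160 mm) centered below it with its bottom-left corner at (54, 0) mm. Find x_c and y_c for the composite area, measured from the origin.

x_c = 70.00 mm, y_c = 118.64 mm

web: A = 32 × 160 = 5120.00, centroid at (70.00, 80.00).
flange: A = 140 × 26 = 3640.00, centroid at (70.00, 173.00).
ΣA = 8760.00 mm²
ΣAx_c = (5120.00)(70.00) + (3640.00)(70.00) = 613200.00 mm³
ΣAy_c = (5120.00)(80.00) + (3640.00)(173.00) = 1039320.00 mm³
x_c = 613200.00 / 8760.00 = 70.00 mm
y_c = 1039320.00 / 8760.00 = 118.64 mm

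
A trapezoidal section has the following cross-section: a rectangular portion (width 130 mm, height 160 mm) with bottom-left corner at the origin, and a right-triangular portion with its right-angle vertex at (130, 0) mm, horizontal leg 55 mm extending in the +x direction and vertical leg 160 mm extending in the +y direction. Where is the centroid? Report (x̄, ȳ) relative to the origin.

rectangular portion: A = 130 × 160 = 20800.00, centroid at (65.00, 80.00).
triangular portion: A = ½·55·160 = 4400.00, centroid at (148.33, 53.33).
ΣA = 25200.00 mm², ΣAx̄ = 2004666.67 mm³, ΣAȳ = 1898666.67 mm³.
x̄ = 2004666.67/25200.00 = 79.55 mm; ȳ = 1898666.67/25200.00 = 75.34 mm.

x̄ = 79.55 mm, ȳ = 75.34 mm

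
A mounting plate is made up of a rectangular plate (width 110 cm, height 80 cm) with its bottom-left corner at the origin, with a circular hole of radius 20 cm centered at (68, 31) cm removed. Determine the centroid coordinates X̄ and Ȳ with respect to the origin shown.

plate: A = 110 × 80 = 8800.00, centroid at (55.00, 40.00).
hole: A = −π·20² = -1256.64, centroid at (68.00, 31.00).
ΣA = 7543.36 cm², ΣAX̄ = 398548.68 cm³, ΣAȲ = 313044.25 cm³.
X̄ = 398548.68/7543.36 = 52.83 cm; Ȳ = 313044.25/7543.36 = 41.50 cm.

X̄ = 52.83 cm, Ȳ = 41.50 cm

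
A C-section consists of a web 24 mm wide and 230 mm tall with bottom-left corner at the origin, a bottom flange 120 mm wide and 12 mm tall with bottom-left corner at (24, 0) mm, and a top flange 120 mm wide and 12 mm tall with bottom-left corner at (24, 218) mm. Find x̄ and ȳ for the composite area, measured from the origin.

web: A = 24 × 230 = 5520.00, centroid at (12.00, 115.00).
bottom flange: A = 120 × 12 = 1440.00, centroid at (84.00, 6.00).
top flange: A = 120 × 12 = 1440.00, centroid at (84.00, 224.00).
ΣA = 8400.00 mm²
ΣAx̄ = (5520.00)(12.00) + (1440.00)(84.00) + (1440.00)(84.00) = 308160.00 mm³
ΣAȳ = (5520.00)(115.00) + (1440.00)(6.00) + (1440.00)(224.00) = 966000.00 mm³
x̄ = 308160.00 / 8400.00 = 36.69 mm
ȳ = 966000.00 / 8400.00 = 115.00 mm

x̄ = 36.69 mm, ȳ = 115.00 mm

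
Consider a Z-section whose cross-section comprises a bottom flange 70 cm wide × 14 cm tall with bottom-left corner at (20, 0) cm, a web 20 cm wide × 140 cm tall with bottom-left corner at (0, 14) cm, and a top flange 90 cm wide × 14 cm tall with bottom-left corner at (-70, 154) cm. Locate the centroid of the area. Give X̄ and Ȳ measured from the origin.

X̄ = 10.00 cm, Ȳ = 88.28 cm

bottom flange: A = 70 × 14 = 980.00, centroid at (55.00, 7.00).
web: A = 20 × 140 = 2800.00, centroid at (10.00, 84.00).
top flange: A = 90 × 14 = 1260.00, centroid at (-25.00, 161.00).
ΣA = 5040.00 cm², ΣAX̄ = 50400.00 cm³, ΣAȲ = 444920.00 cm³.
X̄ = 50400.00/5040.00 = 10.00 cm; Ȳ = 444920.00/5040.00 = 88.28 cm.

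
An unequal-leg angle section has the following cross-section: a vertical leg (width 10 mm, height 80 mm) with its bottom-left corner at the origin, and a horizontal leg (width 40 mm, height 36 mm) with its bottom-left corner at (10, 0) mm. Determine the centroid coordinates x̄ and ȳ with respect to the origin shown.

Part | A | x̄ᵢ | ȳᵢ | A·x̄ᵢ | A·ȳᵢ
vertical leg | 800.00 | 5.00 | 40.00 | 4000.00 | 32000.00
horizontal leg | 1440.00 | 30.00 | 18.00 | 43200.00 | 25920.00
Σ | 2240.00 |  |  | 47200.00 | 57920.00
x̄ = 47200.00 / 2240.00 = 21.07 mm
ȳ = 57920.00 / 2240.00 = 25.86 mm

x̄ = 21.07 mm, ȳ = 25.86 mm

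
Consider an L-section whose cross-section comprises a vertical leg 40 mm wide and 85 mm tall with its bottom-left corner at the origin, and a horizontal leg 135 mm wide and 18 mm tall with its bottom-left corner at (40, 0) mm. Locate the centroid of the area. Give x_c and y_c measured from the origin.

vertical leg: A = 40 × 85 = 3400.00, centroid at (20.00, 42.50).
horizontal leg: A = 135 × 18 = 2430.00, centroid at (107.50, 9.00).
ΣA = 5830.00 mm²
ΣAx_c = (3400.00)(20.00) + (2430.00)(107.50) = 329225.00 mm³
ΣAy_c = (3400.00)(42.50) + (2430.00)(9.00) = 166370.00 mm³
x_c = 329225.00 / 5830.00 = 56.47 mm
y_c = 166370.00 / 5830.00 = 28.54 mm

x_c = 56.47 mm, y_c = 28.54 mm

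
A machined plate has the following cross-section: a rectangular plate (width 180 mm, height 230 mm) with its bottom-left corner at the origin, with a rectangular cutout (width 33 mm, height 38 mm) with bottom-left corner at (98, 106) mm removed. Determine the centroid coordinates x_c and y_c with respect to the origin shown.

x_c = 89.23 mm, y_c = 114.69 mm

Part | A | x̄ᵢ | ȳᵢ | A·x̄ᵢ | A·ȳᵢ
plate | 41400.00 | 90.00 | 115.00 | 3726000.00 | 4761000.00
hole | -1254.00 | 114.50 | 125.00 | -143583.00 | -156750.00
Σ | 40146.00 |  |  | 3582417.00 | 4604250.00
x_c = 3582417.00 / 40146.00 = 89.23 mm
y_c = 4604250.00 / 40146.00 = 114.69 mm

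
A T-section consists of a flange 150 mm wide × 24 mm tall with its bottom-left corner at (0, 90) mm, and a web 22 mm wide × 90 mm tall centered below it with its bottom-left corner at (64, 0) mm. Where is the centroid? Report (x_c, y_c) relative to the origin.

x_c = 75.00 mm, y_c = 81.77 mm

web: A = 22 × 90 = 1980.00, centroid at (75.00, 45.00).
flange: A = 150 × 24 = 3600.00, centroid at (75.00, 102.00).
ΣA = 5580.00 mm²
ΣAx_c = (1980.00)(75.00) + (3600.00)(75.00) = 418500.00 mm³
ΣAy_c = (1980.00)(45.00) + (3600.00)(102.00) = 456300.00 mm³
x_c = 418500.00 / 5580.00 = 75.00 mm
y_c = 456300.00 / 5580.00 = 81.77 mm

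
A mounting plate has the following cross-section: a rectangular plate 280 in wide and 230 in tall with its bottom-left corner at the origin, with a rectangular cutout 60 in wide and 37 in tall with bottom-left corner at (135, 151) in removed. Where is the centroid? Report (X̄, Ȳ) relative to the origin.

X̄ = 139.11 in, Ȳ = 113.05 in

Part | A | x̄ᵢ | ȳᵢ | A·x̄ᵢ | A·ȳᵢ
plate | 64400.00 | 140.00 | 115.00 | 9016000.00 | 7406000.00
hole | -2220.00 | 165.00 | 169.50 | -366300.00 | -376290.00
Σ | 62180.00 |  |  | 8649700.00 | 7029710.00
X̄ = 8649700.00 / 62180.00 = 139.11 in
Ȳ = 7029710.00 / 62180.00 = 113.05 in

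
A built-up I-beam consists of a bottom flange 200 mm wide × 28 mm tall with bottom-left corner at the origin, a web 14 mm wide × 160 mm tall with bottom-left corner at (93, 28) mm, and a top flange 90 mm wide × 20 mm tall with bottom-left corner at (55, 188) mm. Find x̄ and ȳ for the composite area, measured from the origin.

x̄ = 100.00 mm, ȳ = 70.20 mm

bottom flange: A = 200 × 28 = 5600.00, centroid at (100.00, 14.00).
web: A = 14 × 160 = 2240.00, centroid at (100.00, 108.00).
top flange: A = 90 × 20 = 1800.00, centroid at (100.00, 198.00).
ΣA = 9640.00 mm², ΣAx̄ = 964000.00 mm³, ΣAȳ = 676720.00 mm³.
x̄ = 964000.00/9640.00 = 100.00 mm; ȳ = 676720.00/9640.00 = 70.20 mm.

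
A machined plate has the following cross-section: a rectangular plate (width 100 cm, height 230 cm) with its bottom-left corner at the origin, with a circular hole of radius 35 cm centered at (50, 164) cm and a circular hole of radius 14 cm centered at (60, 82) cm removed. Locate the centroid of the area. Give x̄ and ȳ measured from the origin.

Part | A | x̄ᵢ | ȳᵢ | A·x̄ᵢ | A·ȳᵢ
plate | 23000.00 | 50.00 | 115.00 | 1150000.00 | 2645000.00
hole 1 | -3848.45 | 50.00 | 164.00 | -192422.55 | -631145.96
hole 2 | -615.75 | 60.00 | 82.00 | -36945.13 | -50491.68
Σ | 18535.80 |  |  | 920632.32 | 1963362.36
x̄ = 920632.32 / 18535.80 = 49.67 cm
ȳ = 1963362.36 / 18535.80 = 105.92 cm

x̄ = 49.67 cm, ȳ = 105.92 cm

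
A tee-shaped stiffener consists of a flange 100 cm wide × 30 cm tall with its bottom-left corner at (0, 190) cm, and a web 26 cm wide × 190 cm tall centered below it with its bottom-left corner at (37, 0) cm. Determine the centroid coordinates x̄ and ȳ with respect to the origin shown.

web: A = 26 × 190 = 4940.00, centroid at (50.00, 95.00).
flange: A = 100 × 30 = 3000.00, centroid at (50.00, 205.00).
ΣA = 7940.00 cm²
ΣAx̄ = (4940.00)(50.00) + (3000.00)(50.00) = 397000.00 cm³
ΣAȳ = (4940.00)(95.00) + (3000.00)(205.00) = 1084300.00 cm³
x̄ = 397000.00 / 7940.00 = 50.00 cm
ȳ = 1084300.00 / 7940.00 = 136.56 cm

x̄ = 50.00 cm, ȳ = 136.56 cm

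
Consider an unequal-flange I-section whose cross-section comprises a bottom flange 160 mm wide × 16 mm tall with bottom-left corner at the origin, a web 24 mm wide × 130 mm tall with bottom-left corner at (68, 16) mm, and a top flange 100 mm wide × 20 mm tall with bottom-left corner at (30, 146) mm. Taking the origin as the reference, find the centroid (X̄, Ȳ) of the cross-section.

X̄ = 80.00 mm, Ȳ = 76.20 mm

bottom flange: A = 160 × 16 = 2560.00, centroid at (80.00, 8.00).
web: A = 24 × 130 = 3120.00, centroid at (80.00, 81.00).
top flange: A = 100 × 20 = 2000.00, centroid at (80.00, 156.00).
ΣA = 7680.00 mm²
ΣAX̄ = (2560.00)(80.00) + (3120.00)(80.00) + (2000.00)(80.00) = 614400.00 mm³
ΣAȲ = (2560.00)(8.00) + (3120.00)(81.00) + (2000.00)(156.00) = 585200.00 mm³
X̄ = 614400.00 / 7680.00 = 80.00 mm
Ȳ = 585200.00 / 7680.00 = 76.20 mm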